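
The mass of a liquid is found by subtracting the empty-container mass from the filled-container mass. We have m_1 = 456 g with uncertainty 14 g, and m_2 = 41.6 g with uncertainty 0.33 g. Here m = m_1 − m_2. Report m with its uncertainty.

414 ± 14.0 g

Absolute uncertainties add in quadrature for a linear combination:
  (δm_1)² = 196;  (δm_2)² = 0.109
δm = √(196) = 14.0 g
m = 414 g.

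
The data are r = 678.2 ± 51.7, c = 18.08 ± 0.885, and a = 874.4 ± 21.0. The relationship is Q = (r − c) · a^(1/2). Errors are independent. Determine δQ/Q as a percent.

Let u = r − c = 660.1. δu = √(δr² + δc²) = √(2670 + 0.783) = 51.7, so δu/u = 0.0783.
Q is then a monomial in u, a:
δQ/Q = √((δu/u)² + (½·δa/a)²) = √(0.00614 + 0.000144) = 0.0792

7.92%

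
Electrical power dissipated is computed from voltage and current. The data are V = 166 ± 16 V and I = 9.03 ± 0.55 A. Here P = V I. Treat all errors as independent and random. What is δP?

171 W

Since P is a product/quotient, work with relative uncertainties:
  (1·δV/V)² = (1×0.0964)² = 0.00929;  (1·δI/I)² = (1×0.0609)² = 0.00371
δP/P = √(0.0130) = 0.114
P = 1500 W, so δP = 0.114 × 1500 = 171 W.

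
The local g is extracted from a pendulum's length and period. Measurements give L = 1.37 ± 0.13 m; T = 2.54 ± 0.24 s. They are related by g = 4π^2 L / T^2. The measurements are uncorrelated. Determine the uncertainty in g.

1.77 m/s^2

Products/powers → add relative errors in quadrature, weighted by exponent:
  (1·δL/L)² = (1×0.0949)² = 0.00900;  (-2·δT/T)² = (-2×0.0945)² = 0.0357
δg/g = √(0.0447) = 0.211
g = 8.38 m/s^2, so δg = 0.211 × 8.38 = 1.77 m/s^2.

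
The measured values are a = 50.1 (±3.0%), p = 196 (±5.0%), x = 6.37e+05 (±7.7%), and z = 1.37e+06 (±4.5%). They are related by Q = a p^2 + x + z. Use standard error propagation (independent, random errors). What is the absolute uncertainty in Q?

2.16e+05

Let w = a·p^2 = 1.92e+06. δw/w = √((1·δa/a)² + (2·δp/p)²) = √(0.000900 + 0.0100) = 0.104, so δw = 2.01e+05.
Q = w + x + z: δQ = √(δw² + δx² + δz²) = √(4.04e+10 + 2.41e+09 + 3.8e+09) = 2.16e+05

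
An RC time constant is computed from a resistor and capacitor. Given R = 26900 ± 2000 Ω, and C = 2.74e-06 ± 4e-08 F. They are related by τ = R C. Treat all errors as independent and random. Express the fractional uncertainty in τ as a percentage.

7.58%

Products/powers → add relative errors in quadrature, weighted by exponent:
  (1·δR/R)² = (1×0.0743)² = 0.00553;  (1·δC/C)² = (1×0.0146)² = 0.000213
δτ/τ = √(0.00574) = 0.0758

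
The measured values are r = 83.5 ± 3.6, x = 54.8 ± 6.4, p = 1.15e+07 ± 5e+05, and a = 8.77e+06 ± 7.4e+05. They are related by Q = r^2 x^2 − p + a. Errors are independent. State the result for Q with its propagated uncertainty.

Let w = r^2·x^2 = 2.09e+07. δw/w = √((2·δr/r)² + (2·δx/x)²) = √(0.00744 + 0.0546) = 0.249, so δw = 5.21e+06.
Q = w − p + a: δQ = √(δw² + δp² + δa²) = √(2.72e+13 + 2.5e+11 + 5.48e+11) = 5.29e+06
Q = 1.82e+07.

(1.82 ± 0.529) × 10^7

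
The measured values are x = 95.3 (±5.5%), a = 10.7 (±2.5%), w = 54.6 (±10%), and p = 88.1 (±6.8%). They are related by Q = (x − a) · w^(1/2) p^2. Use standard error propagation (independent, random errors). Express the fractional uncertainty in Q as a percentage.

Let u = x − a = 84.6. δu = √(δx² + δa²) = √(27.5 + 0.0716) = 5.25, so δu/u = 0.0620.
Q is then a monomial in u, w, p:
δQ/Q = √((δu/u)² + (½·δw/w)² + (2·δp/p)²) = √(0.00385 + 0.00250 + 0.0185) = 0.158

15.8%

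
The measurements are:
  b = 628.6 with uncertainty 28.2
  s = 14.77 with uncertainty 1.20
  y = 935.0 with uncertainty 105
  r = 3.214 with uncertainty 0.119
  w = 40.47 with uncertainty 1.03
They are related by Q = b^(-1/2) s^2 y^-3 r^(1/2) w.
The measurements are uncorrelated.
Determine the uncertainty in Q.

Products/powers → add relative errors in quadrature, weighted by exponent:
  (−½·δb/b)² = (-0.5×0.0449)² = 0.000503;  (2·δs/s)² = (2×0.0812)² = 0.0264;  (-3·δy/y)² = (-3×0.112)² = 0.114;  (½·δr/r)² = (0.5×0.0370)² = 0.000343;  (1·δw/w)² = (1×0.0255)² = 0.000648
δQ/Q = √(0.141) = 0.376
Q = 7.723e-07, so δQ = 0.376 × 7.723e-07 = 2.9e-07.

2.9e-07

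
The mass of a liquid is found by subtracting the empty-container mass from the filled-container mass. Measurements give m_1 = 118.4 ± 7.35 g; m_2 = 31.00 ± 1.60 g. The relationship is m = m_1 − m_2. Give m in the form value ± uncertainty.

Absolute uncertainties add in quadrature for a linear combination:
  (δm_1)² = 54.0;  (δm_2)² = 2.56
δm = √(56.6) = 7.52 g
m = 87.40 g.

87.40 ± 7.52 g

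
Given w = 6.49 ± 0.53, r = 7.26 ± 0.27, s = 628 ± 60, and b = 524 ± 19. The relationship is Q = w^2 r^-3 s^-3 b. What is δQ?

8.15e-08

For a monomial Q ∝ w^2, r^-3, s^-3, b, fractional errors add in quadrature:
  (2·δw/w)² = (2×0.0817)² = 0.0267;  (-3·δr/r)² = (-3×0.0372)² = 0.0124;  (-3·δs/s)² = (-3×0.0955)² = 0.0822;  (1·δb/b)² = (1×0.0363)² = 0.00131
δQ/Q = √(0.123) = 0.350
Q = 2.33e-07, so δQ = 0.350 × 2.33e-07 = 8.15e-08.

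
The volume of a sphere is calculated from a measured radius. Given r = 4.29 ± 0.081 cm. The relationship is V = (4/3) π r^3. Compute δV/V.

0.0566

For a monomial V ∝ r^3, fractional errors add in quadrature:
  (3·δr/r)² = (3×0.0189)² = 0.00321
δV/V = √(0.00321) = 0.0566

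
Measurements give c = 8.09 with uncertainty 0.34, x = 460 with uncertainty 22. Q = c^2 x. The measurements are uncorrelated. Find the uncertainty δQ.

2910

Q is a product of powers, so relative uncertainties combine in quadrature:
  (2·δc/c)² = (2×0.0420)² = 0.00707;  (1·δx/x)² = (1×0.0478)² = 0.00229
δQ/Q = √(0.00935) = 0.0967
Q = 30100, so δQ = 0.0967 × 30100 = 2910.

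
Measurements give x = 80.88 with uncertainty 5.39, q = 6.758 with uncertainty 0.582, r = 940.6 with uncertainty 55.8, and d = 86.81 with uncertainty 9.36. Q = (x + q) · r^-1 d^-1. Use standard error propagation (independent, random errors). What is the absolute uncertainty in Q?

0.000148

Let u = x + q = 87.64. δu = √(δx² + δq²) = √(29.1 + 0.339) = 5.42, so δu/u = 0.0619.
Q is then a monomial in u, r, d:
δQ/Q = √((δu/u)² + (-1·δr/r)² + (-1·δd/d)²) = √(0.00383 + 0.00352 + 0.0116) = 0.138
Q = 0.001073, so δQ = 0.138 × 0.001073 = 0.000148.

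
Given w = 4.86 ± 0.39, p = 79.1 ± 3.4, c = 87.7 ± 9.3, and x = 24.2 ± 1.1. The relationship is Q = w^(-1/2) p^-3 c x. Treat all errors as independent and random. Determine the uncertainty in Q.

Q is a product of powers, so relative uncertainties combine in quadrature:
  (−½·δw/w)² = (-0.5×0.0802)² = 0.00161;  (-3·δp/p)² = (-3×0.0430)² = 0.0166;  (1·δc/c)² = (1×0.106)² = 0.0112;  (1·δx/x)² = (1×0.0455)² = 0.00207
δQ/Q = √(0.0315) = 0.178
Q = 0.00195, so δQ = 0.178 × 0.00195 = 0.000346.

0.000346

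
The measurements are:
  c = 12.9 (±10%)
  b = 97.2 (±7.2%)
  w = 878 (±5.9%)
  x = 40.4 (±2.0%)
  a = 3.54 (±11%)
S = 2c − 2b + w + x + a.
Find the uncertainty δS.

Sums and differences: (δS)² = Σ (cᵢ δxᵢ)².
  (2·δc)² = 6.66;  (2·δb)² = 196;  (δw)² = 2680;  (δx)² = 0.653;  (δa)² = 0.152
δS = √(2890) = 53.7

53.7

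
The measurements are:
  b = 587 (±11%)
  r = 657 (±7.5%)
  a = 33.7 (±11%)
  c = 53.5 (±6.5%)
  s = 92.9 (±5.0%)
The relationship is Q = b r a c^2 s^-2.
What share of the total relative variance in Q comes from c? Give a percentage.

(δQ/Q)² = (1·δb/b)² + (1·δr/r)² + (1·δa/a)² + (2·δc/c)² + (-2·δs/s)²
  b term: (1×0.110)² = 0.0121
  r term: (1×0.0750)² = 0.00562
  a term: (1×0.110)² = 0.0121
  c term: (2×0.0650)² = 0.0169
  s term: (-2×0.0500)² = 0.0100
Total = 0.0567. Share from c = 0.0169/0.0567 = 0.298.

29.8%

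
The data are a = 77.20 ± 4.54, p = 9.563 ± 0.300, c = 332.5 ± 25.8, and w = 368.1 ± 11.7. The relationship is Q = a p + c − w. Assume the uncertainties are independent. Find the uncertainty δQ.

Let h = a·p = 738.3. δh/h = √((1·δa/a)² + (1·δp/p)²) = √(0.00346 + 0.000984) = 0.0667, so δh = 49.2.
Q = h + c − w: δQ = √(δh² + δc² + δw²) = √(2420 + 666 + 137) = 56.8

56.8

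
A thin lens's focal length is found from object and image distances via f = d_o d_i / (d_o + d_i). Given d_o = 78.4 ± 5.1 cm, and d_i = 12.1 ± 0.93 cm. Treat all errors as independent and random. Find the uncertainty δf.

∂f/∂d_o = (d_i/(d_o+d_i))² = 0.0179;  ∂f/∂d_i = (d_o/(d_o+d_i))² = 0.750
δf = √((∂f/∂d_o · δd_o)² + (∂f/∂d_i · δd_i)²) = √(0.00831 + 0.487) = 0.704 cm

0.704 cm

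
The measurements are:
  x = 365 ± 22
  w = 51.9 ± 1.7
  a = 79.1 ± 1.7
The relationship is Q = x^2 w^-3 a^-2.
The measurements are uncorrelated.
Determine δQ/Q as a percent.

Products/powers → add relative errors in quadrature, weighted by exponent:
  (2·δx/x)² = (2×0.0603)² = 0.0145;  (-3·δw/w)² = (-3×0.0328)² = 0.00966;  (-2·δa/a)² = (-2×0.0215)² = 0.00185
δQ/Q = √(0.0260) = 0.161

16.1%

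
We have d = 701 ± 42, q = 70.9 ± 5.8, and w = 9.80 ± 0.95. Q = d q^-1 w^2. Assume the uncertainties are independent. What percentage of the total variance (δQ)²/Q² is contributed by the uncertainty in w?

78.5%

(δQ/Q)² = (1·δd/d)² + (-1·δq/q)² + (2·δw/w)²
  d term: (1×0.0599)² = 0.00359
  q term: (-1×0.0818)² = 0.00669
  w term: (2×0.0969)² = 0.0376
Total = 0.0479. Share from w = 0.0376/0.0479 = 0.785.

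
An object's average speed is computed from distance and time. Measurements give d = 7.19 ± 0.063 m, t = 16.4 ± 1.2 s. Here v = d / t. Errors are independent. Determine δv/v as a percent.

For a monomial v ∝ d, t^-1, fractional errors add in quadrature:
  (1·δd/d)² = (1×0.00876)² = 7.68e-05;  (-1·δt/t)² = (-1×0.0732)² = 0.00535
δv/v = √(0.00543) = 0.0737

7.37%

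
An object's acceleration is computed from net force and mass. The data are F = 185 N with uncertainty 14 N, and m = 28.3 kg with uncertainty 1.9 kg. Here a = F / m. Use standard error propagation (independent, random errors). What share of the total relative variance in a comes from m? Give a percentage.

(δa/a)² = (1·δF/F)² + (-1·δm/m)²
  F term: (1×0.0757)² = 0.00573
  m term: (-1×0.0671)² = 0.00451
Total = 0.0102. Share from m = 0.00451/0.0102 = 0.440.

44.0%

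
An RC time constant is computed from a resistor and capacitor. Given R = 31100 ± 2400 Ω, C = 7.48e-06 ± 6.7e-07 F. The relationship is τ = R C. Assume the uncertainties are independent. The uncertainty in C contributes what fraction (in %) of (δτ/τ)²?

(δτ/τ)² = (1·δR/R)² + (1·δC/C)²
  R term: (1×0.0772)² = 0.00596
  C term: (1×0.0896)² = 0.00802
Total = 0.0140. Share from C = 0.00802/0.0140 = 0.574.

57.4%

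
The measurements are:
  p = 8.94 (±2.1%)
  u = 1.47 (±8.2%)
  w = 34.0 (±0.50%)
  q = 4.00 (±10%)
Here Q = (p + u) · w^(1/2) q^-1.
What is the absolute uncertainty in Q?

1.55

Let h = p + u = 10.4. δh = √(δp² + δu²) = √(0.0352 + 0.0145) = 0.223, so δh/h = 0.0214.
Q is then a monomial in h, w, q:
δQ/Q = √((δh/h)² + (½·δw/w)² + (-1·δq/q)²) = √(0.000459 + 6.25e-06 + 0.0100) = 0.102
Q = 15.2, so δQ = 0.102 × 15.2 = 1.55.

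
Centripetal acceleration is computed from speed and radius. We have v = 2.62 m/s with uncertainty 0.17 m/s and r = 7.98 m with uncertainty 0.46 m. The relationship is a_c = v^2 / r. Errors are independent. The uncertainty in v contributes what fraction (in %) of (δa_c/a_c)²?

(δa_c/a_c)² = (2·δv/v)² + (-1·δr/r)²
  v term: (2×0.0649)² = 0.0168
  r term: (-1×0.0576)² = 0.00332
Total = 0.0202. Share from v = 0.0168/0.0202 = 0.835.

83.5%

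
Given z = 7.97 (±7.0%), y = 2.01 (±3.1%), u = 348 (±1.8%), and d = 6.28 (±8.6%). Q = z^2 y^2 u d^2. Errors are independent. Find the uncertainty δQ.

Q is a product of powers, so relative uncertainties combine in quadrature:
  (2·δz/z)² = (2×0.0700)² = 0.0196;  (2·δy/y)² = (2×0.0310)² = 0.00384;  (1·δu/u)² = (1×0.0180)² = 0.000324;  (2·δd/d)² = (2×0.0860)² = 0.0296
δQ/Q = √(0.0534) = 0.231
Q = 3.52e+06, so δQ = 0.231 × 3.52e+06 = 8.14e+05.

8.14e+05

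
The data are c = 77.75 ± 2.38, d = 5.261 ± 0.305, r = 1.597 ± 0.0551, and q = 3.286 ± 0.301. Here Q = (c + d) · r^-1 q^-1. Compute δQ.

Let u = c + d = 83.01. δu = √(δc² + δd²) = √(5.66 + 0.0930) = 2.40, so δu/u = 0.0289.
Q is then a monomial in u, r, q:
δQ/Q = √((δu/u)² + (-1·δr/r)² + (-1·δq/q)²) = √(0.000836 + 0.00119 + 0.00839) = 0.102
Q = 15.82, so δQ = 0.102 × 15.82 = 1.61.

1.61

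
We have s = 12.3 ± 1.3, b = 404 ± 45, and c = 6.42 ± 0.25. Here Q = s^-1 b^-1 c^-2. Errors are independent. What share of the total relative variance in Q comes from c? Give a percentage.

20.5%

(δQ/Q)² = (-1·δs/s)² + (-1·δb/b)² + (-2·δc/c)²
  s term: (-1×0.106)² = 0.0112
  b term: (-1×0.111)² = 0.0124
  c term: (-2×0.0389)² = 0.00607
Total = 0.0296. Share from c = 0.00607/0.0296 = 0.205.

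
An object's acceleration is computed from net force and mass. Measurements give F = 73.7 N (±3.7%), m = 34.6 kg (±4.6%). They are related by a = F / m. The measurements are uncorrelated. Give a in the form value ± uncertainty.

For a monomial a ∝ F, m^-1, fractional errors add in quadrature:
  (1·δF/F)² = (1×0.0370)² = 0.00137;  (-1·δm/m)² = (-1×0.0460)² = 0.00212
δa/a = √(0.00349) = 0.0590
a = 2.13 m/s^2, so δa = 0.0590 × 2.13 = 0.126 m/s^2.

2.13 ± 0.126 m/s^2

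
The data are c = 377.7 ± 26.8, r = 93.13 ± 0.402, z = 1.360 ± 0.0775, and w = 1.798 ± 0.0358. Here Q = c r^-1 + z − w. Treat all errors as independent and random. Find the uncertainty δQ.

Let p = c·r^-1 = 4.056. δp/p = √((1·δc/c)² + (-1·δr/r)²) = √(0.00503 + 1.86e-05) = 0.0711, so δp = 0.288.
Q = p + z − w: δQ = √(δp² + δz² + δw²) = √(0.0831 + 0.00601 + 0.00128) = 0.301

0.301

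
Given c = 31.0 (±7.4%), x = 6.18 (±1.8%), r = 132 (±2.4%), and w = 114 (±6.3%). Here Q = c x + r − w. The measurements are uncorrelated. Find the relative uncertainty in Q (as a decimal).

0.0791

Let p = c·x = 192. δp/p = √((1·δc/c)² + (1·δx/x)²) = √(0.00548 + 0.000324) = 0.0762, so δp = 14.6.
Q = p + r − w: δQ = √(δp² + δr² + δw²) = √(213 + 10.0 + 51.6) = 16.6
Q = 210, so δQ/Q = 16.6/210 = 0.0791.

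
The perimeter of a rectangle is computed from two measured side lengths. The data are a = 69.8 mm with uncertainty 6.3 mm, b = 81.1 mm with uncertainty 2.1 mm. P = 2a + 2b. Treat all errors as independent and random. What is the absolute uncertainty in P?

13.3 mm

For a sum/difference, combine absolute errors in quadrature:
  (2·δa)² = 159;  (2·δb)² = 17.6
δP = √(176) = 13.3 mm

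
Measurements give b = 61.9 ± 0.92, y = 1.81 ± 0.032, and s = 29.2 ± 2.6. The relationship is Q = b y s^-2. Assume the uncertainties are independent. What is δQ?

Each factor contributes (exponent × relative error)² to (δQ/Q)²:
  (1·δb/b)² = (1×0.0149)² = 0.000221;  (1·δy/y)² = (1×0.0177)² = 0.000313;  (-2·δs/s)² = (-2×0.0890)² = 0.0317
δQ/Q = √(0.0322) = 0.180
Q = 0.131, so δQ = 0.180 × 0.131 = 0.0236.

0.0236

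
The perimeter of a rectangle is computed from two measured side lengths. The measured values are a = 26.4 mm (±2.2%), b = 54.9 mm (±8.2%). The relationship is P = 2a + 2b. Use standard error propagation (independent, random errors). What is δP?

Sums and differences: (δP)² = Σ (cᵢ δxᵢ)².
  (2·δa)² = 1.35;  (2·δb)² = 81.1
δP = √(82.4) = 9.08 mm

9.08 mm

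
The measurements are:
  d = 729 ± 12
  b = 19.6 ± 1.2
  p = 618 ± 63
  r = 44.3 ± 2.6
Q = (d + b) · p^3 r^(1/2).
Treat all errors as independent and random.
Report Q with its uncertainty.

Let u = d + b = 749. δu = √(δd² + δb²) = √(144 + 1.44) = 12.1, so δu/u = 0.0161.
Q is then a monomial in u, p, r:
δQ/Q = √((δu/u)² + (3·δp/p)² + (½·δr/r)²) = √(0.000260 + 0.0935 + 0.000861) = 0.308
Q = 1.18e+12, so δQ = 0.308 × 1.18e+12 = 3.62e+11.

(1.18 ± 0.362) × 10^12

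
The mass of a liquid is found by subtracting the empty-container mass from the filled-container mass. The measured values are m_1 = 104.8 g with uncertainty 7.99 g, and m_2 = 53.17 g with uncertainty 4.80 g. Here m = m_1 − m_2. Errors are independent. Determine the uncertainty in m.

9.32 g

For a sum/difference, combine absolute errors in quadrature:
  (δm_1)² = 63.8;  (δm_2)² = 23.0
δm = √(86.9) = 9.32 g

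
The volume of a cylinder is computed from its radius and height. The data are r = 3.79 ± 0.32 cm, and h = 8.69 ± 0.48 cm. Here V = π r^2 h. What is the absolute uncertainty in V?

Products/powers → add relative errors in quadrature, weighted by exponent:
  (2·δr/r)² = (2×0.0844)² = 0.0285;  (1·δh/h)² = (1×0.0552)² = 0.00305
δV/V = √(0.0316) = 0.178
V = 392 cm^3, so δV = 0.178 × 392 = 69.7 cm^3.

69.7 cm^3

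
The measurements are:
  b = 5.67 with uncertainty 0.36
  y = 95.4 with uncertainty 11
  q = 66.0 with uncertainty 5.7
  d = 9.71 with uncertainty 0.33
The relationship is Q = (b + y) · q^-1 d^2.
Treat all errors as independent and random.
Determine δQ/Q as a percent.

15.5%

Let u = b + y = 101. δu = √(δb² + δy²) = √(0.130 + 121) = 11.0, so δu/u = 0.109.
Q is then a monomial in u, q, d:
δQ/Q = √((δu/u)² + (-1·δq/q)² + (2·δd/d)²) = √(0.0119 + 0.00746 + 0.00462) = 0.155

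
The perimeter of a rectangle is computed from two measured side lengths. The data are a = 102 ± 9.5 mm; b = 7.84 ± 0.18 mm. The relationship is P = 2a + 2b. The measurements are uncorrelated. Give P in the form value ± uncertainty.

220 ± 19.0 mm

Sums and differences: (δP)² = Σ (cᵢ δxᵢ)².
  (2·δa)² = 361;  (2·δb)² = 0.130
δP = √(361) = 19.0 mm
P = 220 mm.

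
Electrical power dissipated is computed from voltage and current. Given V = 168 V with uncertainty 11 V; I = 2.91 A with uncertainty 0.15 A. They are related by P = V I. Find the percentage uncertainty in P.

8.33%

Each factor contributes (exponent × relative error)² to (δP/P)²:
  (1·δV/V)² = (1×0.0655)² = 0.00429;  (1·δI/I)² = (1×0.0515)² = 0.00266
δP/P = √(0.00694) = 0.0833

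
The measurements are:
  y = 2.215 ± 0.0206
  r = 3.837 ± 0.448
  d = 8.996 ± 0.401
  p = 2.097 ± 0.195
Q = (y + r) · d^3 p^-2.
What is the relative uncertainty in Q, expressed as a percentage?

Let u = y + r = 6.052. δu = √(δy² + δr²) = √(0.000424 + 0.201) = 0.448, so δu/u = 0.0741.
Q is then a monomial in u, d, p:
δQ/Q = √((δu/u)² + (3·δd/d)² + (-2·δp/p)²) = √(0.00549 + 0.0179 + 0.0346) = 0.241

24.1%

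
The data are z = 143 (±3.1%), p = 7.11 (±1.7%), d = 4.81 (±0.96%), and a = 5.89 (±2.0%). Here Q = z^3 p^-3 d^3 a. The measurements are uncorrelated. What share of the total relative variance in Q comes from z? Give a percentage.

69.3%

(δQ/Q)² = (3·δz/z)² + (-3·δp/p)² + (3·δd/d)² + (1·δa/a)²
  z term: (3×0.0310)² = 0.00865
  p term: (-3×0.0170)² = 0.00260
  d term: (3×0.00960)² = 0.000829
  a term: (1×0.0200)² = 0.000400
Total = 0.0125. Share from z = 0.00865/0.0125 = 0.693.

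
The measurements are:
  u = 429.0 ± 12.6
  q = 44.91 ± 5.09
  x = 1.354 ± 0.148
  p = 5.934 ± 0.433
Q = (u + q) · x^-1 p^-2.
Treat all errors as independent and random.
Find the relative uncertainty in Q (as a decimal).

Let w = u + q = 473.9. δw = √(δu² + δq²) = √(159 + 25.9) = 13.6, so δw/w = 0.0287.
Q is then a monomial in w, x, p:
δQ/Q = √((δw/w)² + (-1·δx/x)² + (-2·δp/p)²) = √(0.000822 + 0.0119 + 0.0213) = 0.185

0.185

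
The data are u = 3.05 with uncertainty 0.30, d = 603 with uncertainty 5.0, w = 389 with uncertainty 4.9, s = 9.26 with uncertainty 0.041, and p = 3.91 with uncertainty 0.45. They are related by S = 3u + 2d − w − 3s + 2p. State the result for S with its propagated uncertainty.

806 ± 11.2

Absolute uncertainties add in quadrature for a linear combination:
  (3·δu)² = 0.810;  (2·δd)² = 100;  (δw)² = 24.0;  (3·δs)² = 0.0151;  (2·δp)² = 0.810
δS = √(126) = 11.2
S = 806.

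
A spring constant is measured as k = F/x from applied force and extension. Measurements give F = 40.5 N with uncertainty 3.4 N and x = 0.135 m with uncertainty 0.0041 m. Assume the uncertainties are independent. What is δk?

Since k is a product/quotient, work with relative uncertainties:
  (1·δF/F)² = (1×0.0840)² = 0.00705;  (-1·δx/x)² = (-1×0.0304)² = 0.000922
δk/k = √(0.00797) = 0.0893
k = 300 N/m, so δk = 0.0893 × 300 = 26.8 N/m.

26.8 N/m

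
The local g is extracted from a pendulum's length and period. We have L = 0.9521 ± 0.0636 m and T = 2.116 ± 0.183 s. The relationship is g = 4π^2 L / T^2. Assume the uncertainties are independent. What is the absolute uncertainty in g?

1.56 m/s^2

Products/powers → add relative errors in quadrature, weighted by exponent:
  (1·δL/L)² = (1×0.0668)² = 0.00446;  (-2·δT/T)² = (-2×0.0865)² = 0.0299
δg/g = √(0.0344) = 0.185
g = 8.395 m/s^2, so δg = 0.185 × 8.395 = 1.56 m/s^2.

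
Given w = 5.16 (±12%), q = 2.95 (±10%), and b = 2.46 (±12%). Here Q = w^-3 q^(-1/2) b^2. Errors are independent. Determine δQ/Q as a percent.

43.6%

Each factor contributes (exponent × relative error)² to (δQ/Q)²:
  (-3·δw/w)² = (-3×0.120)² = 0.130;  (−½·δq/q)² = (-0.5×0.100)² = 0.00250;  (2·δb/b)² = (2×0.120)² = 0.0576
δQ/Q = √(0.190) = 0.436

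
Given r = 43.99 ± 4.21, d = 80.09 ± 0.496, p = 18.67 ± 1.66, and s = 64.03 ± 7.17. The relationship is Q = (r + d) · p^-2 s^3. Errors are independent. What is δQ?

35700

Let u = r + d = 124.1. δu = √(δr² + δd²) = √(17.7 + 0.246) = 4.24, so δu/u = 0.0342.
Q is then a monomial in u, p, s:
δQ/Q = √((δu/u)² + (-2·δp/p)² + (3·δs/s)²) = √(0.00117 + 0.0316 + 0.113) = 0.382
Q = 93450, so δQ = 0.382 × 93450 = 35700.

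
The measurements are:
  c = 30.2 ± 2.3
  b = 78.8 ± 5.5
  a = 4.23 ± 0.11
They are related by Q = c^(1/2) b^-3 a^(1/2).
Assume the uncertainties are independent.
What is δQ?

Relative error in a monomial: (δQ/Q)² = Σ (nᵢ · δxᵢ/xᵢ)².
  (½·δc/c)² = (0.5×0.0762)² = 0.00145;  (-3·δb/b)² = (-3×0.0698)² = 0.0438;  (½·δa/a)² = (0.5×0.0260)² = 0.000169
δQ/Q = √(0.0455) = 0.213
Q = 2.31e-05, so δQ = 0.213 × 2.31e-05 = 4.93e-06.

4.93e-06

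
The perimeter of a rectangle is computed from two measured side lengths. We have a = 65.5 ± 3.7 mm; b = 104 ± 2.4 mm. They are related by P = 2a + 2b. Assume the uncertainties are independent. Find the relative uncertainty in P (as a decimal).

0.0260

P is a linear combination, so absolute uncertainties add in quadrature:
  (2·δa)² = 54.8;  (2·δb)² = 23.0
δP = √(77.8) = 8.82 mm
P = 339 mm, so δP/P = 8.82/339 = 0.0260.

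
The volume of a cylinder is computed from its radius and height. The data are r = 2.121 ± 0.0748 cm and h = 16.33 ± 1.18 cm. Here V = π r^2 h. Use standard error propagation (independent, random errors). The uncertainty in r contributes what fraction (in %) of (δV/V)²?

48.8%

(δV/V)² = (2·δr/r)² + (1·δh/h)²
  r term: (2×0.0353)² = 0.00497
  h term: (1×0.0723)² = 0.00522
Total = 0.0102. Share from r = 0.00497/0.0102 = 0.488.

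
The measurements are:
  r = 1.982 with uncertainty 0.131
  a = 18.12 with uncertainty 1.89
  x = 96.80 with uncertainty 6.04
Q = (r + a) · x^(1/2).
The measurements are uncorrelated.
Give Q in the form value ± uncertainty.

Let u = r + a = 20.10. δu = √(δr² + δa²) = √(0.0172 + 3.57) = 1.89, so δu/u = 0.0942.
Q is then a monomial in u, x:
δQ/Q = √((δu/u)² + (½·δx/x)²) = √(0.00888 + 0.000973) = 0.0993
Q = 197.8, so δQ = 0.0993 × 197.8 = 19.6.

197.8 ± 19.6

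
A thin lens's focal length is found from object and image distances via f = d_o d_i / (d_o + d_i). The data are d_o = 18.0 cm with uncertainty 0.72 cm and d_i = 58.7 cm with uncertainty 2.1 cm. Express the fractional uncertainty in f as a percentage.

3.17%

∂f/∂d_o = (d_i/(d_o+d_i))² = 0.586;  ∂f/∂d_i = (d_o/(d_o+d_i))² = 0.0551
δf = √((∂f/∂d_o · δd_o)² + (∂f/∂d_i · δd_i)²) = √(0.178 + 0.0134) = 0.437 cm
f = 13.8 cm, so δf/f = 0.437/13.8 = 0.0317.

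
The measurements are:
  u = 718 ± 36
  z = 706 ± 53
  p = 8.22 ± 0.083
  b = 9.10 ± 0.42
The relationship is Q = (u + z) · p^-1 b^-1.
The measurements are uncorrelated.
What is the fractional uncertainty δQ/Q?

0.0652

Let w = u + z = 1420. δw = √(δu² + δz²) = √(1300 + 2810) = 64.1, so δw/w = 0.0450.
Q is then a monomial in w, p, b:
δQ/Q = √((δw/w)² + (-1·δp/p)² + (-1·δb/b)²) = √(0.00202 + 0.000102 + 0.00213) = 0.0652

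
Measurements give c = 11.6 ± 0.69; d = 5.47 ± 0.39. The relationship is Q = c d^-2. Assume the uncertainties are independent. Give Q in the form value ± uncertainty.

0.388 ± 0.0599

Since Q is a product/quotient, work with relative uncertainties:
  (1·δc/c)² = (1×0.0595)² = 0.00354;  (-2·δd/d)² = (-2×0.0713)² = 0.0203
δQ/Q = √(0.0239) = 0.155
Q = 0.388, so δQ = 0.155 × 0.388 = 0.0599.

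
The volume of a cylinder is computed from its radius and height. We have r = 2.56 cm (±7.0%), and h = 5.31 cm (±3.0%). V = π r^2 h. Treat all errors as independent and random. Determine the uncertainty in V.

Products/powers → add relative errors in quadrature, weighted by exponent:
  (2·δr/r)² = (2×0.0700)² = 0.0196;  (1·δh/h)² = (1×0.0300)² = 0.000900
δV/V = √(0.0205) = 0.143
V = 109 cm^3, so δV = 0.143 × 109 = 15.7 cm^3.

15.7 cm^3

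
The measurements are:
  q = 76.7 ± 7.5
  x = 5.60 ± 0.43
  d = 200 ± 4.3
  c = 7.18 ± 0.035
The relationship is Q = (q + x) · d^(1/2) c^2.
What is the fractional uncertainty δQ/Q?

0.0924

Let u = q + x = 82.3. δu = √(δq² + δx²) = √(56.2 + 0.185) = 7.51, so δu/u = 0.0913.
Q is then a monomial in u, d, c:
δQ/Q = √((δu/u)² + (½·δd/d)² + (2·δc/c)²) = √(0.00833 + 0.000116 + 9.5e-05) = 0.0924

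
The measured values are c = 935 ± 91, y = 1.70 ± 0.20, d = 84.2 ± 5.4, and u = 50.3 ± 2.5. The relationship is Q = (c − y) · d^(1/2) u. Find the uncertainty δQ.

Let w = c − y = 933. δw = √(δc² + δy²) = √(8280 + 0.0400) = 91.0, so δw/w = 0.0975.
Q is then a monomial in w, d, u:
δQ/Q = √((δw/w)² + (½·δd/d)² + (1·δu/u)²) = √(0.00951 + 0.00103 + 0.00247) = 0.114
Q = 4.31e+05, so δQ = 0.114 × 4.31e+05 = 49100.

49100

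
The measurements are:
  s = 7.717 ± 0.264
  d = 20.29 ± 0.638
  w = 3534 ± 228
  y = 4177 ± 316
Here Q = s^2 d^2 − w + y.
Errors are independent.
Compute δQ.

2310

Let p = s^2·d^2 = 24520. δp/p = √((2·δs/s)² + (2·δd/d)²) = √(0.00468 + 0.00395) = 0.0929, so δp = 2280.
Q = p − w + y: δQ = √(δp² + δw² + δy²) = √(5.19e+06 + 52000 + 99900) = 2310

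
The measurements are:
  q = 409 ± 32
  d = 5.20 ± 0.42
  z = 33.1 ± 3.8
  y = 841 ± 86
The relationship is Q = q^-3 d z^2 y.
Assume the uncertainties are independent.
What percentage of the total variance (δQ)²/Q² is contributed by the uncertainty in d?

(δQ/Q)² = (-3·δq/q)² + (1·δd/d)² + (2·δz/z)² + (1·δy/y)²
  q term: (-3×0.0782)² = 0.0551
  d term: (1×0.0808)² = 0.00652
  z term: (2×0.115)² = 0.0527
  y term: (1×0.102)² = 0.0105
Total = 0.125. Share from d = 0.00652/0.125 = 0.0523.

5.23%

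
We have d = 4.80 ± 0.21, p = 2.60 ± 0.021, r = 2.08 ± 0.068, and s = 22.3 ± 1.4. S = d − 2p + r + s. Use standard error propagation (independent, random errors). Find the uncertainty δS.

1.42

S is a linear combination, so absolute uncertainties add in quadrature:
  (δd)² = 0.0441;  (2·δp)² = 0.00176;  (δr)² = 0.00462;  (δs)² = 1.96
δS = √(2.01) = 1.42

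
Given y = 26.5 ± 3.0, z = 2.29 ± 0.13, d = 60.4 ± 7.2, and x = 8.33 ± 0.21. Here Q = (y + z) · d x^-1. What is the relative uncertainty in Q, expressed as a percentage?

16.0%

Let u = y + z = 28.8. δu = √(δy² + δz²) = √(9.00 + 0.0169) = 3.00, so δu/u = 0.104.
Q is then a monomial in u, d, x:
δQ/Q = √((δu/u)² + (1·δd/d)² + (-1·δx/x)²) = √(0.0109 + 0.0142 + 0.000636) = 0.160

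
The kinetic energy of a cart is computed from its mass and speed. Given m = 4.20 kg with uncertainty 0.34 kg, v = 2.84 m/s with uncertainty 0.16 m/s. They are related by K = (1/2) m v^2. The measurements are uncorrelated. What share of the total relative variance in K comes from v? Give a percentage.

(δK/K)² = (1·δm/m)² + (2·δv/v)²
  m term: (1×0.0810)² = 0.00655
  v term: (2×0.0563)² = 0.0127
Total = 0.0192. Share from v = 0.0127/0.0192 = 0.660.

66.0%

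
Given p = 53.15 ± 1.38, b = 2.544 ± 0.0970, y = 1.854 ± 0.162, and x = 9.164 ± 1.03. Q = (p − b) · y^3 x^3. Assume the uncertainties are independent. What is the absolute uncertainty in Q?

1.06e+05

Let u = p − b = 50.61. δu = √(δp² + δb²) = √(1.90 + 0.00941) = 1.38, so δu/u = 0.0273.
Q is then a monomial in u, y, x:
δQ/Q = √((δu/u)² + (3·δy/y)² + (3·δx/x)²) = √(0.000747 + 0.0687 + 0.114) = 0.428
Q = 248200, so δQ = 0.428 × 248200 = 1.06e+05.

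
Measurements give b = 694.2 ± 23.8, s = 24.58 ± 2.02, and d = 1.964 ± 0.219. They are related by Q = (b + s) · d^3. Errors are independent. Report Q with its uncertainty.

5445 ± 1830

Let u = b + s = 718.8. δu = √(δb² + δs²) = √(566 + 4.08) = 23.9, so δu/u = 0.0332.
Q is then a monomial in u, d:
δQ/Q = √((δu/u)² + (3·δd/d)²) = √(0.00110 + 0.112) = 0.336
Q = 5445, so δQ = 0.336 × 5445 = 1830.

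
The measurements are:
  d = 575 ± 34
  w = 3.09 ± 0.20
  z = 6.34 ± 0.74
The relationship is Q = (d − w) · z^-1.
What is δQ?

Let u = d − w = 572. δu = √(δd² + δw²) = √(1160 + 0.0400) = 34.0, so δu/u = 0.0595.
Q is then a monomial in u, z:
δQ/Q = √((δu/u)² + (-1·δz/z)²) = √(0.00353 + 0.0136) = 0.131
Q = 90.2, so δQ = 0.131 × 90.2 = 11.8.

11.8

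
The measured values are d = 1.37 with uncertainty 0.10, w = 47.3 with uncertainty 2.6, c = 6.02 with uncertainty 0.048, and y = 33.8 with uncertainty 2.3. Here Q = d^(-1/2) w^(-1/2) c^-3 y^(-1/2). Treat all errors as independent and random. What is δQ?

6.05e-06

Relative error in a monomial: (δQ/Q)² = Σ (nᵢ · δxᵢ/xᵢ)².
  (−½·δd/d)² = (-0.5×0.0730)² = 0.00133;  (−½·δw/w)² = (-0.5×0.0550)² = 0.000755;  (-3·δc/c)² = (-3×0.00797)² = 0.000572;  (−½·δy/y)² = (-0.5×0.0680)² = 0.00116
δQ/Q = √(0.00382) = 0.0618
Q = 9.79e-05, so δQ = 0.0618 × 9.79e-05 = 6.05e-06.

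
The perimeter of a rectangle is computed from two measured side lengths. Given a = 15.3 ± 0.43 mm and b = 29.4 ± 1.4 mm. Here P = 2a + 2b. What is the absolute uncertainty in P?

Each term contributes (cᵢ δxᵢ)² to (δP)²:
  (2·δa)² = 0.740;  (2·δb)² = 7.84
δP = √(8.58) = 2.93 mm

2.93 mm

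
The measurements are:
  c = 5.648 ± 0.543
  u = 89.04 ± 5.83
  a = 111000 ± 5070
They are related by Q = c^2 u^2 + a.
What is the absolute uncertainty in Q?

59100

Let p = c^2·u^2 = 252900. δp/p = √((2·δc/c)² + (2·δu/u)²) = √(0.0370 + 0.0171) = 0.233, so δp = 58800.
Q = p + a: δQ = √(δp² + δa²) = √(3.46e+09 + 2.57e+07) = 59100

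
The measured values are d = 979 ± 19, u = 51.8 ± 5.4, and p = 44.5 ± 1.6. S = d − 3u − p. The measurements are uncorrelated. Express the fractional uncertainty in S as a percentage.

3.21%

S is a linear combination, so absolute uncertainties add in quadrature:
  (δd)² = 361;  (3·δu)² = 262;  (δp)² = 2.56
δS = √(626) = 25.0
S = 779, so δS/S = 25.0/779 = 0.0321.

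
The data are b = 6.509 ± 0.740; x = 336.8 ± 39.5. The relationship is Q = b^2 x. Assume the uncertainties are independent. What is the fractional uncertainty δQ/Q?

0.256

Q is a product of powers, so relative uncertainties combine in quadrature:
  (2·δb/b)² = (2×0.114)² = 0.0517;  (1·δx/x)² = (1×0.117)² = 0.0138
δQ/Q = √(0.0655) = 0.256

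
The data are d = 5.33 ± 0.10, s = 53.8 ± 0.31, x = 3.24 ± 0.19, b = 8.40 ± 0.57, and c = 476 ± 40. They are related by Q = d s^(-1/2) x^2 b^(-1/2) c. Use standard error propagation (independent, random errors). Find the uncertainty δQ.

For a monomial Q ∝ d, s^(-1/2), x^2, b^(-1/2), c, fractional errors add in quadrature:
  (1·δd/d)² = (1×0.0188)² = 0.000352;  (−½·δs/s)² = (-0.5×0.00576)² = 8.3e-06;  (2·δx/x)² = (2×0.0586)² = 0.0138;  (−½·δb/b)² = (-0.5×0.0679)² = 0.00115;  (1·δc/c)² = (1×0.0840)² = 0.00706
δQ/Q = √(0.0223) = 0.149
Q = 1250, so δQ = 0.149 × 1250 = 187.

187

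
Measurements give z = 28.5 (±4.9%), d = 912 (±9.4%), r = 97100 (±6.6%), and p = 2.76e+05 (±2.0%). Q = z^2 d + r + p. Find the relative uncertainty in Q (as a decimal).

0.0906

Let w = z^2·d = 7.41e+05. δw/w = √((2·δz/z)² + (1·δd/d)²) = √(0.00960 + 0.00884) = 0.136, so δw = 1.01e+05.
Q = w + r + p: δQ = √(δw² + δr² + δp²) = √(1.01e+10 + 4.11e+07 + 3.05e+07) = 1.01e+05
Q = 1.11e+06, so δQ/Q = 1.01e+05/1.11e+06 = 0.0906.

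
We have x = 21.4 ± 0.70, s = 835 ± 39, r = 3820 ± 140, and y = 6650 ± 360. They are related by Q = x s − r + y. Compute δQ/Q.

Let p = x·s = 17900. δp/p = √((1·δx/x)² + (1·δs/s)²) = √(0.00107 + 0.00218) = 0.0570, so δp = 1020.
Q = p − r + y: δQ = √(δp² + δr² + δy²) = √(1.04e+06 + 19600 + 1.3e+05) = 1090
Q = 20700, so δQ/Q = 1090/20700 = 0.0526.

0.0526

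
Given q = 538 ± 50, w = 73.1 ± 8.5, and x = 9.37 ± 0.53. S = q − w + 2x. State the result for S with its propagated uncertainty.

484 ± 50.7

For a sum/difference, combine absolute errors in quadrature:
  (δq)² = 2500;  (δw)² = 72.2;  (2·δx)² = 1.12
δS = √(2570) = 50.7
S = 484.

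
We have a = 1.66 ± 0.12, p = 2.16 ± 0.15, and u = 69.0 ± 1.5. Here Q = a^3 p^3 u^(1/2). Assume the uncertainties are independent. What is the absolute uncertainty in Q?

Relative error in a monomial: (δQ/Q)² = Σ (nᵢ · δxᵢ/xᵢ)².
  (3·δa/a)² = (3×0.0723)² = 0.0470;  (3·δp/p)² = (3×0.0694)² = 0.0434;  (½·δu/u)² = (0.5×0.0217)² = 0.000118
δQ/Q = √(0.0906) = 0.301
Q = 383, so δQ = 0.301 × 383 = 115.

115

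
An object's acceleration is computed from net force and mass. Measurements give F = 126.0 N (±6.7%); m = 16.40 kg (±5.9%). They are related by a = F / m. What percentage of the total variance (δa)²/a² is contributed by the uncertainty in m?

(δa/a)² = (1·δF/F)² + (-1·δm/m)²
  F term: (1×0.0670)² = 0.00449
  m term: (-1×0.0590)² = 0.00348
Total = 0.00797. Share from m = 0.00348/0.00797 = 0.437.

43.7%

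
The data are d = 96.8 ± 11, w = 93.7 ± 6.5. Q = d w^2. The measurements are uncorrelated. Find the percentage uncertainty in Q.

17.9%

For a monomial Q ∝ d, w^2, fractional errors add in quadrature:
  (1·δd/d)² = (1×0.114)² = 0.0129;  (2·δw/w)² = (2×0.0694)² = 0.0192
δQ/Q = √(0.0322) = 0.179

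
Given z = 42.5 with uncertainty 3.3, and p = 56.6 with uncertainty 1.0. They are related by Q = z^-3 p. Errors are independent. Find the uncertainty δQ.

Relative error in a monomial: (δQ/Q)² = Σ (nᵢ · δxᵢ/xᵢ)².
  (-3·δz/z)² = (-3×0.0776)² = 0.0543;  (1·δp/p)² = (1×0.0177)² = 0.000312
δQ/Q = √(0.0546) = 0.234
Q = 0.000737, so δQ = 0.234 × 0.000737 = 0.000172.

0.000172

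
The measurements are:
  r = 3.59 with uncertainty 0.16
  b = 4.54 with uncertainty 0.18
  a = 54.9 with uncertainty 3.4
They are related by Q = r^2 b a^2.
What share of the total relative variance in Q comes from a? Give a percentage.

(δQ/Q)² = (2·δr/r)² + (1·δb/b)² + (2·δa/a)²
  r term: (2×0.0446)² = 0.00795
  b term: (1×0.0396)² = 0.00157
  a term: (2×0.0619)² = 0.0153
Total = 0.0249. Share from a = 0.0153/0.0249 = 0.617.

61.7%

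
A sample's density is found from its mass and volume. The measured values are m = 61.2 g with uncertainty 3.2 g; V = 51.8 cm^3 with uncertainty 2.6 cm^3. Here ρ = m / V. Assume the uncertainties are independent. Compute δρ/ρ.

0.0725

Products/powers → add relative errors in quadrature, weighted by exponent:
  (1·δm/m)² = (1×0.0523)² = 0.00273;  (-1·δV/V)² = (-1×0.0502)² = 0.00252
δρ/ρ = √(0.00525) = 0.0725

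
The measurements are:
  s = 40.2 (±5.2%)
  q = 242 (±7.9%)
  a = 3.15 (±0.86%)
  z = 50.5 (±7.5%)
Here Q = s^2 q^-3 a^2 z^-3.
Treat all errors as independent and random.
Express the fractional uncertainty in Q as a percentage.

Q is a product of powers, so relative uncertainties combine in quadrature:
  (2·δs/s)² = (2×0.0520)² = 0.0108;  (-3·δq/q)² = (-3×0.0790)² = 0.0562;  (2·δa/a)² = (2×0.00860)² = 0.000296;  (-3·δz/z)² = (-3×0.0750)² = 0.0506
δQ/Q = √(0.118) = 0.343

34.3%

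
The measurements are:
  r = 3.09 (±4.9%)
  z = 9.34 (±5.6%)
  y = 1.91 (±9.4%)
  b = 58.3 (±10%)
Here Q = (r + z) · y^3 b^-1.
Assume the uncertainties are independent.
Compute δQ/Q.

0.302

Let u = r + z = 12.4. δu = √(δr² + δz²) = √(0.0229 + 0.274) = 0.545, so δu/u = 0.0438.
Q is then a monomial in u, y, b:
δQ/Q = √((δu/u)² + (3·δy/y)² + (-1·δb/b)²) = √(0.00192 + 0.0795 + 0.0100) = 0.302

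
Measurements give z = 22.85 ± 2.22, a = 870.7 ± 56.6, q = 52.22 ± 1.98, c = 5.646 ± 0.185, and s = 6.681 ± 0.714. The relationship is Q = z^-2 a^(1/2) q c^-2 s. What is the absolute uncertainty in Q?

0.146

Relative error in a monomial: (δQ/Q)² = Σ (nᵢ · δxᵢ/xᵢ)².
  (-2·δz/z)² = (-2×0.0972)² = 0.0378;  (½·δa/a)² = (0.5×0.0650)² = 0.00106;  (1·δq/q)² = (1×0.0379)² = 0.00144;  (-2·δc/c)² = (-2×0.0328)² = 0.00429;  (1·δs/s)² = (1×0.107)² = 0.0114
δQ/Q = √(0.0560) = 0.237
Q = 0.6185, so δQ = 0.237 × 0.6185 = 0.146.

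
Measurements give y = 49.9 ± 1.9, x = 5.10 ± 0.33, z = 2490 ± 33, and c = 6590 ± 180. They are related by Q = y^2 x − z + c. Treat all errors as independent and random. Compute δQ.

Let p = y^2·x = 12700. δp/p = √((2·δy/y)² + (1·δx/x)²) = √(0.00580 + 0.00419) = 0.0999, so δp = 1270.
Q = p − z + c: δQ = √(δp² + δz² + δc²) = √(1.61e+06 + 1090 + 32400) = 1280

1280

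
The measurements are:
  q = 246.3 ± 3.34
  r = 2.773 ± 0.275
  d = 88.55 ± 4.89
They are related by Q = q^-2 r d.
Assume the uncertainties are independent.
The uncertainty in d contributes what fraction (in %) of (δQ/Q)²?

(δQ/Q)² = (-2·δq/q)² + (1·δr/r)² + (1·δd/d)²
  q term: (-2×0.0136)² = 0.000736
  r term: (1×0.0992)² = 0.00983
  d term: (1×0.0552)² = 0.00305
Total = 0.0136. Share from d = 0.00305/0.0136 = 0.224.

22.4%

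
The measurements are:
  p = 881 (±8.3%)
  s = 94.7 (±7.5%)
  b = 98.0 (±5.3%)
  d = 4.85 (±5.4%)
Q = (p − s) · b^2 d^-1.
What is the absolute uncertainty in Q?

Let u = p − s = 786. δu = √(δp² + δs²) = √(5350 + 50.4) = 73.5, so δu/u = 0.0934.
Q is then a monomial in u, b, d:
δQ/Q = √((δu/u)² + (2·δb/b)² + (-1·δd/d)²) = √(0.00873 + 0.0112 + 0.00292) = 0.151
Q = 1.56e+06, so δQ = 0.151 × 1.56e+06 = 2.36e+05.

2.36e+05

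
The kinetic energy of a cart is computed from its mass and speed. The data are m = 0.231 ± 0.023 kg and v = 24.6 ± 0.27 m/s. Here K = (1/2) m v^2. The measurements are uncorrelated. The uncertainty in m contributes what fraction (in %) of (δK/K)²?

(δK/K)² = (1·δm/m)² + (2·δv/v)²
  m term: (1×0.0996)² = 0.00991
  v term: (2×0.0110)² = 0.000482
Total = 0.0104. Share from m = 0.00991/0.0104 = 0.954.

95.4%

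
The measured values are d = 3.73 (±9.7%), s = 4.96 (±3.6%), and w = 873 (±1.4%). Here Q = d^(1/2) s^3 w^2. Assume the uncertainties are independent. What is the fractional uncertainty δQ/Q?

Q is a product of powers, so relative uncertainties combine in quadrature:
  (½·δd/d)² = (0.5×0.0970)² = 0.00235;  (3·δs/s)² = (3×0.0360)² = 0.0117;  (2·δw/w)² = (2×0.0140)² = 0.000784
δQ/Q = √(0.0148) = 0.122

0.122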